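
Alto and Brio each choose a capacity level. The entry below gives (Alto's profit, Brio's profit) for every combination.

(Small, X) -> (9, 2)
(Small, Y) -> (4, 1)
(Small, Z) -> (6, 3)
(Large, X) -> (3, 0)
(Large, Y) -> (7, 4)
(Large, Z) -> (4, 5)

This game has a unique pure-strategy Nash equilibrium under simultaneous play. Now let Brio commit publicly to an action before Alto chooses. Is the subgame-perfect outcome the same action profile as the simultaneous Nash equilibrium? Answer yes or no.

Backward induction with Brio moving first.
- X: Alto compares 9, 3 and picks Small; Brio would get 2.
- Y: Alto compares 4, 7 and picks Large; Brio would get 4.
- Z: Alto compares 6, 4 and picks Small; Brio would get 3.
Brio's induced payoffs are 2, 4, 3, so Brio commits to Y. Subgame-perfect outcome: (Large, Y) with payoffs (7, 4).
Under simultaneous play:
Alto's best replies: X→Small; Y→Large; Z→Small.
Brio's best replies: Small→Z; Large→Z.
Only (Small, Z) has each player best-responding; Nash payoffs (6, 3).
Sequential outcome (Large, Y) differs from the Nash profile (Small, Z).

no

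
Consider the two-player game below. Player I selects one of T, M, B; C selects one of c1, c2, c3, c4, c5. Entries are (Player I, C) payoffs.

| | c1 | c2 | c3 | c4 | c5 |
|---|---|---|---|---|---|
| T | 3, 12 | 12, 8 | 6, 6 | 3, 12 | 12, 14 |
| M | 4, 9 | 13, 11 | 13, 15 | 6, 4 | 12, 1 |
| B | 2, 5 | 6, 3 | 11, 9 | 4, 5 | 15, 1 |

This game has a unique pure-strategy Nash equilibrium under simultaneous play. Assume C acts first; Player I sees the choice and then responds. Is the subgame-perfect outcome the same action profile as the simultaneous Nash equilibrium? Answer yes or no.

yes

Backward induction with C moving first.
- c1 → Player I plays M (best of 3, 4, 2); C gets 9.
- c2 → Player I plays M (best of 12, 13, 6); C gets 11.
- c3 → Player I plays M (best of 6, 13, 11); C gets 15.
- c4 → Player I plays M (best of 3, 6, 4); C gets 4.
- c5 → Player I plays B (best of 12, 12, 15); C gets 1.
Among 9, 11, 15, 4, 1, the best is 15 at c3. Subgame-perfect outcome: (M, c3) with payoffs (13, 15).
Now find the simultaneous Nash equilibrium.
Player I's best replies: c1→M; c2→M; c3→M; c4→M; c5→B.
C's best replies: T→c5; M→c3; B→c3.
Only (M, c3) has each player best-responding; Nash payoffs (13, 15).
Sequential outcome (M, c3) coincides with the Nash profile (M, c3).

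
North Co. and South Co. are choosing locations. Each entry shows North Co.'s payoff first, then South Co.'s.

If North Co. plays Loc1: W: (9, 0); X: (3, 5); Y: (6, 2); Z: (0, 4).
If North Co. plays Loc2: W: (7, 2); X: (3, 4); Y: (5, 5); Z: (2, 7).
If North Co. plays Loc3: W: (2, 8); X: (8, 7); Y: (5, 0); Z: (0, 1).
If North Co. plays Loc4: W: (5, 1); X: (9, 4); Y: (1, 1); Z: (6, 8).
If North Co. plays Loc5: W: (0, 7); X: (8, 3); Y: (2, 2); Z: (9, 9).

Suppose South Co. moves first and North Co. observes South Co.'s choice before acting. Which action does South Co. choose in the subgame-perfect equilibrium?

Solve by backward induction (South Co. leads).
- W: BR = Loc1, leader payoff 0.
- X: BR = Loc4, leader payoff 4.
- Y: BR = Loc1, leader payoff 2.
- Z: BR = Loc5, leader payoff 9.
Maximizing over 0, 4, 2, 9, South Co. chooses Z. Subgame-perfect outcome: (Loc5, Z) with payoffs (9, 9).

Z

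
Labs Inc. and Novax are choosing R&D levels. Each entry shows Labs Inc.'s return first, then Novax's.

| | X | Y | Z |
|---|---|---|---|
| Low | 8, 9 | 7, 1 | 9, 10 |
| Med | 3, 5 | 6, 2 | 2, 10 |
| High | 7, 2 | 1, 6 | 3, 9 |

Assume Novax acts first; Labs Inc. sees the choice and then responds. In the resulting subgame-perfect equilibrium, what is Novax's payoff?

Labs Inc. best-responds to each possible Novax move:
- X: BR = Low, leader payoff 9.
- Y: BR = Low, leader payoff 1.
- Z: BR = Low, leader payoff 10.
Maximizing over 9, 1, 10, Novax chooses Z. Subgame-perfect outcome: (Low, Z) with payoffs (9, 10).

10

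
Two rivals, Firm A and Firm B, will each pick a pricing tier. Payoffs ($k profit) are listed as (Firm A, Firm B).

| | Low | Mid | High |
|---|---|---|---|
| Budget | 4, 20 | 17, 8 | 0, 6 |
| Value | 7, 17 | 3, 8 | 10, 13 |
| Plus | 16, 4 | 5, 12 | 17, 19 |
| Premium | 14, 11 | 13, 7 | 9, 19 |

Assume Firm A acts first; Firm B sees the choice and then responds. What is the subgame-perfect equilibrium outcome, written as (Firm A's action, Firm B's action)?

(Plus, High)

Solve by backward induction (Firm A leads).
- Budget: Firm B compares 20, 8, 6 and picks Low; Firm A would get 4.
- Value: Firm B compares 17, 8, 13 and picks Low; Firm A would get 7.
- Plus: Firm B compares 4, 12, 19 and picks High; Firm A would get 17.
- Premium: Firm B compares 11, 7, 19 and picks High; Firm A would get 9.
Maximizing over 4, 7, 17, 9, Firm A chooses Plus. Subgame-perfect outcome: (Plus, High) with payoffs (17, 19).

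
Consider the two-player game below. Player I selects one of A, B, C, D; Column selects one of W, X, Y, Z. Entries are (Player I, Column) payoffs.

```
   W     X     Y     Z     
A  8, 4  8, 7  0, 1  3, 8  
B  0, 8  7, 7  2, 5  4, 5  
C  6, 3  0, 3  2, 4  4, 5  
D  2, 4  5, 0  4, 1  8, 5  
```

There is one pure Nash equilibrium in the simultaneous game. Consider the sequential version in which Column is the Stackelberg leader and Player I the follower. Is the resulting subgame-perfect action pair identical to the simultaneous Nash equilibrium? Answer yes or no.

no

Solve by backward induction (Column leads).
- W → Player I plays A (best of 8, 0, 6, 2); Column gets 4.
- X → Player I plays A (best of 8, 7, 0, 5); Column gets 7.
- Y → Player I plays D (best of 0, 2, 2, 4); Column gets 1.
- Z → Player I plays D (best of 3, 4, 4, 8); Column gets 5.
Maximizing over 4, 7, 1, 5, Column chooses X. Subgame-perfect outcome: (A, X) with payoffs (8, 7).
For the simultaneous game, intersect best replies.
Player I's best replies: W→A; X→A; Y→D; Z→D.
Column's best replies: A→Z; B→W; C→Z; D→Z.
Only (D, Z) has each player best-responding; Nash payoffs (8, 5).
Sequential outcome (A, X) differs from the Nash profile (D, Z).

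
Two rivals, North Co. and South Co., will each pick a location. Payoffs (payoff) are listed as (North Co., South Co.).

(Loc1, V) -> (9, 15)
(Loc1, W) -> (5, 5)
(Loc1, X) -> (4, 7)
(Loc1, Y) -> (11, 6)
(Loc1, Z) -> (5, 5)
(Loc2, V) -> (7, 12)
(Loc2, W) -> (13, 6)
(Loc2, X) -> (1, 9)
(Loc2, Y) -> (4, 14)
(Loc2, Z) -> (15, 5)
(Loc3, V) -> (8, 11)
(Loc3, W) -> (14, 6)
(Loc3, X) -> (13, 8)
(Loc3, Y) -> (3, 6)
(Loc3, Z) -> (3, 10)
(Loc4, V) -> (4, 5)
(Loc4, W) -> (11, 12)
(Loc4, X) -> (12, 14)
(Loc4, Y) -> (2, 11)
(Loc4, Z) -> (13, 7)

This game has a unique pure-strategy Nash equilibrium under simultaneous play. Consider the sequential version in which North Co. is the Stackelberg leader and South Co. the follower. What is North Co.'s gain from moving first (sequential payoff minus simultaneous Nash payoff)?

3

Work backward from South Co.'s decision.
- Loc1 → South Co. plays V (best of 15, 5, 7, 6, 5); North Co. gets 9.
- Loc2 → South Co. plays Y (best of 12, 6, 9, 14, 5); North Co. gets 4.
- Loc3 → South Co. plays V (best of 11, 6, 8, 6, 10); North Co. gets 8.
- Loc4 → South Co. plays X (best of 5, 12, 14, 11, 7); North Co. gets 12.
Maximizing over 9, 4, 8, 12, North Co. chooses Loc4. Subgame-perfect outcome: (Loc4, X) with payoffs (12, 14).
Under simultaneous play:
North Co.'s best replies: V→Loc1; W→Loc3; X→Loc3; Y→Loc1; Z→Loc2.
South Co.'s best replies: Loc1→V; Loc2→Y; Loc3→V; Loc4→X.
The unique mutual best reply is (Loc1, V), giving (9, 15).
North Co.'s commitment gain: 12 − 9 = 3.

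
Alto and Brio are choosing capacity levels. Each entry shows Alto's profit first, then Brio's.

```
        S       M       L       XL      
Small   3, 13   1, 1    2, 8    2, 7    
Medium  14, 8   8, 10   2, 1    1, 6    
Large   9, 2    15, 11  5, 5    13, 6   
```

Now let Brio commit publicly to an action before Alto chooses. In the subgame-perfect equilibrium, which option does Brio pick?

Backward induction with Brio moving first.
- S: BR = Medium, leader payoff 8.
- M: BR = Large, leader payoff 11.
- L: BR = Large, leader payoff 5.
- XL: BR = Large, leader payoff 6.
Maximizing over 8, 11, 5, 6, Brio chooses M. Subgame-perfect outcome: (Large, M) with payoffs (15, 11).

M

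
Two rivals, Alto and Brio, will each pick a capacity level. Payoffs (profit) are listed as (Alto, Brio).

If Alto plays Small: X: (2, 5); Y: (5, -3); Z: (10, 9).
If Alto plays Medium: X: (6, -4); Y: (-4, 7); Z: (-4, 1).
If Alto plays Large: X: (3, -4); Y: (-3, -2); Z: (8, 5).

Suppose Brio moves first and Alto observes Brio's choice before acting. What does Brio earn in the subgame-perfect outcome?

Solve by backward induction (Brio leads).
- X: Alto compares 2, 6, 3 and picks Medium; Brio would get -4.
- Y: Alto compares 5, -4, -3 and picks Small; Brio would get -3.
- Z: Alto compares 10, -4, 8 and picks Small; Brio would get 9.
Among -4, -3, 9, the best is 9 at Z. Subgame-perfect outcome: (Small, Z) with payoffs (10, 9).

9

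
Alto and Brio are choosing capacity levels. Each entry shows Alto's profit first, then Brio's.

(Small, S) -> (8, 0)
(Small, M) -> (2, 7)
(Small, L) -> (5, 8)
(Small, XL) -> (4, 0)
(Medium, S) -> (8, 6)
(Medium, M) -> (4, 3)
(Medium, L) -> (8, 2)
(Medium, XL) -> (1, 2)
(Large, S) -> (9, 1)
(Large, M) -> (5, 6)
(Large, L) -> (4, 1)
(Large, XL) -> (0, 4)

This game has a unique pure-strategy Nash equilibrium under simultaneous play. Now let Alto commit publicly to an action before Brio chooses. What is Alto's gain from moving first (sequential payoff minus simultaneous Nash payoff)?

Solve by backward induction (Alto leads).
- Small → Brio plays L (best of 0, 7, 8, 0); Alto gets 5.
- Medium → Brio plays S (best of 6, 3, 2, 2); Alto gets 8.
- Large → Brio plays M (best of 1, 6, 1, 4); Alto gets 5.
Among 5, 8, 5, the best is 8 at Medium. Subgame-perfect outcome: (Medium, S) with payoffs (8, 6).
For the simultaneous game, intersect best replies.
Alto's best replies: S→Large; M→Large; L→Medium; XL→Small.
Brio's best replies: Small→L; Medium→S; Large→M.
Only (Large, M) has each player best-responding; Nash payoffs (5, 6).
Alto's commitment gain: 8 − 5 = 3.

3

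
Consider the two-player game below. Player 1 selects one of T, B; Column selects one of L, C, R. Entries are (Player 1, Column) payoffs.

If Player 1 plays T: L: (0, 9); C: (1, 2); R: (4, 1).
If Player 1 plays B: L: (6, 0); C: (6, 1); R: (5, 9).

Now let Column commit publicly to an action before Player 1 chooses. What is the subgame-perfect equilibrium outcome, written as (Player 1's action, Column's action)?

(B, R)

Player 1 best-responds to each possible Column move:
- L: BR = B, leader payoff 0.
- C: BR = B, leader payoff 1.
- R: BR = B, leader payoff 9.
Among 0, 1, 9, the best is 9 at R. Subgame-perfect outcome: (B, R) with payoffs (5, 9).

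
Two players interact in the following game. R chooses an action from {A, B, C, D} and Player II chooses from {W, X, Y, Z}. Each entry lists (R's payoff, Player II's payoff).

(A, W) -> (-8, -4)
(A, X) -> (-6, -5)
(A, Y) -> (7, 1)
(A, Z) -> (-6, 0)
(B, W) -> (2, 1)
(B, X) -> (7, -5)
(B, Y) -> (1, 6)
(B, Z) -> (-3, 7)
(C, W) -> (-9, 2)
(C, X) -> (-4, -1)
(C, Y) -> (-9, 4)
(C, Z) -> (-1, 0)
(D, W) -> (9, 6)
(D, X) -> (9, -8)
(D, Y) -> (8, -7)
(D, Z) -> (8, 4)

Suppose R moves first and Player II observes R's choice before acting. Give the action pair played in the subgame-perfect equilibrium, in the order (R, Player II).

Backward induction with R moving first.
- A: Player II compares -4, -5, 1, 0 and picks Y; R would get 7.
- B: Player II compares 1, -5, 6, 7 and picks Z; R would get -3.
- C: Player II compares 2, -1, 4, 0 and picks Y; R would get -9.
- D: Player II compares 6, -8, -7, 4 and picks W; R would get 9.
Among 7, -3, -9, 9, the best is 9 at D. Subgame-perfect outcome: (D, W) with payoffs (9, 6).

(D, W)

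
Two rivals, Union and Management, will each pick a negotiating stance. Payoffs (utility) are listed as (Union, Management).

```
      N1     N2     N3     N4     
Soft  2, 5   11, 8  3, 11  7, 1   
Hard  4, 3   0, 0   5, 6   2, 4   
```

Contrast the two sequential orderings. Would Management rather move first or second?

first

If Union leads: Management's best replies are Soft→N3, Hard→N3; Union's induced payoffs 3, 5; outcome (Hard, N3), payoffs (5, 6).
If Management leads: Union's best replies are N1→Hard, N2→Soft, N3→Hard, N4→Soft; Management's induced payoffs 3, 8, 6, 1; outcome (Soft, N2), payoffs (11, 8).
Management gets 8 moving first and 6 moving second, so Management prefers to move first.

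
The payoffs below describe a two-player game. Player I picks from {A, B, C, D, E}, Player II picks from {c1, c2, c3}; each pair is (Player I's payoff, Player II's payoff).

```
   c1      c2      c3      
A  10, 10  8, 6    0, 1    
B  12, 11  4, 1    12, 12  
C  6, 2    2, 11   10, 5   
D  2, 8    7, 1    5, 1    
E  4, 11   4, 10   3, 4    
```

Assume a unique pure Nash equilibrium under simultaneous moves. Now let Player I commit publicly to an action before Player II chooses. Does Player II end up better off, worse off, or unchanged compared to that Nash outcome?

unchanged

Work backward from Player II's decision.
- A: BR = c1, leader payoff 10.
- B: BR = c3, leader payoff 12.
- C: BR = c2, leader payoff 2.
- D: BR = c1, leader payoff 2.
- E: BR = c1, leader payoff 4.
Maximizing over 10, 12, 2, 2, 4, Player I chooses B. Subgame-perfect outcome: (B, c3) with payoffs (12, 12).
For the simultaneous game, intersect best replies.
Player I's best replies: c1→B; c2→A; c3→B.
Player II's best replies: A→c1; B→c3; C→c2; D→c1; E→c1.
The unique mutual best reply is (B, c3), giving (12, 12).
Player II earns 12 sequentially versus 12 at the Nash outcome: unchanged.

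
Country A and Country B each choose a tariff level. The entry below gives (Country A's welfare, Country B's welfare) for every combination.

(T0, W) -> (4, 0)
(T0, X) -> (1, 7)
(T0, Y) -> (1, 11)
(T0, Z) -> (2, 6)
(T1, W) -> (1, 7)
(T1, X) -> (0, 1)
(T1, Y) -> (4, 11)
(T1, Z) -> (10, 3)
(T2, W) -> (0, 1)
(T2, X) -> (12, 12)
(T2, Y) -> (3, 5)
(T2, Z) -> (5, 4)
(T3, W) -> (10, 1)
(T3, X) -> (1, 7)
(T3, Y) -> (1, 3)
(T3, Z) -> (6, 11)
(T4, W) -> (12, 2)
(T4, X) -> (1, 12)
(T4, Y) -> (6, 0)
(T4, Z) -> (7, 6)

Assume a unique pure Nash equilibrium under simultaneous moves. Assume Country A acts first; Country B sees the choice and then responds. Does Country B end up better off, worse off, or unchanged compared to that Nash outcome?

unchanged

Backward induction with Country A moving first.
- T0: BR = Y, leader payoff 1.
- T1: BR = Y, leader payoff 4.
- T2: BR = X, leader payoff 12.
- T3: BR = Z, leader payoff 6.
- T4: BR = X, leader payoff 1.
Among 1, 4, 12, 6, 1, the best is 12 at T2. Subgame-perfect outcome: (T2, X) with payoffs (12, 12).
Now find the simultaneous Nash equilibrium.
Country A's best replies: W→T4; X→T2; Y→T4; Z→T1.
Country B's best replies: T0→Y; T1→Y; T2→X; T3→Z; T4→X.
Only (T2, X) has each player best-responding; Nash payoffs (12, 12).
Country B earns 12 sequentially versus 12 at the Nash outcome: unchanged.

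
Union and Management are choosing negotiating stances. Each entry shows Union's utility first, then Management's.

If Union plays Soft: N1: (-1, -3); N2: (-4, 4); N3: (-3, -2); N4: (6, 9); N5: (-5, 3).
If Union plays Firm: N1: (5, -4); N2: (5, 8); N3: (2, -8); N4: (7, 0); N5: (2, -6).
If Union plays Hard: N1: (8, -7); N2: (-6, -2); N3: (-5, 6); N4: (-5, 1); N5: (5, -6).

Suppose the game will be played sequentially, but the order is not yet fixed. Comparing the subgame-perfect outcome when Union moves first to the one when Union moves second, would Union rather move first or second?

first

If Union leads: Management's best replies are Soft→N4, Firm→N2, Hard→N3; Union's induced payoffs 6, 5, -5; outcome (Soft, N4), payoffs (6, 9).
If Management leads: Union's best replies are N1→Hard, N2→Firm, N3→Firm, N4→Firm, N5→Hard; Management's induced payoffs -7, 8, -8, 0, -6; outcome (Firm, N2), payoffs (5, 8).
Union gets 6 moving first and 5 moving second, so Union prefers to move first.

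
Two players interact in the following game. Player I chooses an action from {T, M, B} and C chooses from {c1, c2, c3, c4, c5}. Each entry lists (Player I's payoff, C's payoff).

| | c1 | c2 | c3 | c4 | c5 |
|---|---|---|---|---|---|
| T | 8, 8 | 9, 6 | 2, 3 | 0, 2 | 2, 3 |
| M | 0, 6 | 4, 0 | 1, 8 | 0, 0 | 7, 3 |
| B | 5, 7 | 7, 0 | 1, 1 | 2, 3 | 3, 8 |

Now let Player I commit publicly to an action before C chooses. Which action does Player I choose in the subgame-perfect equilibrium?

T

Work backward from C's decision.
- T: BR = c1, leader payoff 8.
- M: BR = c3, leader payoff 1.
- B: BR = c5, leader payoff 3.
Among 8, 1, 3, the best is 8 at T. Subgame-perfect outcome: (T, c1) with payoffs (8, 8).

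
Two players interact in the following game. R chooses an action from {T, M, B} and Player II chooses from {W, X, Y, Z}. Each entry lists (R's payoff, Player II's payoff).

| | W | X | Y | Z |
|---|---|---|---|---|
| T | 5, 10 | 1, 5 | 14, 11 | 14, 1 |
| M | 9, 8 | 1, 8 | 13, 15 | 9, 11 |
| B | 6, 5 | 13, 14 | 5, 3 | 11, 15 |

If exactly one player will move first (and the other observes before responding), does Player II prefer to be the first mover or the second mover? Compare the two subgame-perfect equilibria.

If R leads: Player II's best replies are T→Y, M→Y, B→Z; R's induced payoffs 14, 13, 11; outcome (T, Y), payoffs (14, 11).
If Player II leads: R's best replies are W→M, X→B, Y→T, Z→T; Player II's induced payoffs 8, 14, 11, 1; outcome (B, X), payoffs (13, 14).
Player II gets 14 moving first and 11 moving second, so Player II prefers to move first.

first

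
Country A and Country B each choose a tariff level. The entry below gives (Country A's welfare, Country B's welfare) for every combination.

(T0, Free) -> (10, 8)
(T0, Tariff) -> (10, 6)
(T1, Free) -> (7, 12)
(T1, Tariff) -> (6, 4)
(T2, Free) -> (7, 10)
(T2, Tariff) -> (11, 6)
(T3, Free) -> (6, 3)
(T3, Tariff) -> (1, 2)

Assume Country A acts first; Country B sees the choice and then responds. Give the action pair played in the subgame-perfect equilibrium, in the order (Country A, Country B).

Backward induction with Country A moving first.
- T0: BR = Free, leader payoff 10.
- T1: BR = Free, leader payoff 7.
- T2: BR = Free, leader payoff 7.
- T3: BR = Free, leader payoff 6.
Maximizing over 10, 7, 7, 6, Country A chooses T0. Subgame-perfect outcome: (T0, Free) with payoffs (10, 8).

(T0, Free)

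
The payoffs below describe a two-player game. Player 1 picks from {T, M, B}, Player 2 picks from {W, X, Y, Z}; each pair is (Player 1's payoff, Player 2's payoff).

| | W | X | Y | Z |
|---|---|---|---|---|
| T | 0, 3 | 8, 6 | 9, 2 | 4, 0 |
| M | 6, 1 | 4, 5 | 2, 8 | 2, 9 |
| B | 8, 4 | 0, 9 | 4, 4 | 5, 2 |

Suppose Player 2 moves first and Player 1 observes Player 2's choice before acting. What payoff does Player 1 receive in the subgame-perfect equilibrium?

Work backward from Player 1's decision.
- W: Player 1 compares 0, 6, 8 and picks B; Player 2 would get 4.
- X: Player 1 compares 8, 4, 0 and picks T; Player 2 would get 6.
- Y: Player 1 compares 9, 2, 4 and picks T; Player 2 would get 2.
- Z: Player 1 compares 4, 2, 5 and picks B; Player 2 would get 2.
Player 2's induced payoffs are 4, 6, 2, 2, so Player 2 commits to X. Subgame-perfect outcome: (T, X) with payoffs (8, 6).

8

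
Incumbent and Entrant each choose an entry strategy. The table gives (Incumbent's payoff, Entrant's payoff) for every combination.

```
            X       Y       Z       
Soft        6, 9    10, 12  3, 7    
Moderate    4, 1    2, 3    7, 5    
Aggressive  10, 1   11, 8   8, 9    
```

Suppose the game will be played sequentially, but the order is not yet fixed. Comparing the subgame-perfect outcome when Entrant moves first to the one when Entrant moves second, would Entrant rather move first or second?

second

If Incumbent leads: Entrant's best replies are Soft→Y, Moderate→Z, Aggressive→Z; Incumbent's induced payoffs 10, 7, 8; outcome (Soft, Y), payoffs (10, 12).
If Entrant leads: Incumbent's best replies are X→Aggressive, Y→Aggressive, Z→Aggressive; Entrant's induced payoffs 1, 8, 9; outcome (Aggressive, Z), payoffs (8, 9).
Entrant gets 9 moving first and 12 moving second, so Entrant prefers to move second.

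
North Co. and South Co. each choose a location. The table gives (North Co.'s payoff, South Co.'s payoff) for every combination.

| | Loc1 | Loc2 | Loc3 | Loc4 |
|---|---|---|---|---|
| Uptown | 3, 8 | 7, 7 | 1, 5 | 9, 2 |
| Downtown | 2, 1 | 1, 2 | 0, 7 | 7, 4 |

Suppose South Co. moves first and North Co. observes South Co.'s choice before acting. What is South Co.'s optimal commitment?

Solve by backward induction (South Co. leads).
- Loc1: North Co. compares 3, 2 and picks Uptown; South Co. would get 8.
- Loc2: North Co. compares 7, 1 and picks Uptown; South Co. would get 7.
- Loc3: North Co. compares 1, 0 and picks Uptown; South Co. would get 5.
- Loc4: North Co. compares 9, 7 and picks Uptown; South Co. would get 2.
South Co.'s induced payoffs are 8, 7, 5, 2, so South Co. commits to Loc1. Subgame-perfect outcome: (Uptown, Loc1) with payoffs (3, 8).

Loc1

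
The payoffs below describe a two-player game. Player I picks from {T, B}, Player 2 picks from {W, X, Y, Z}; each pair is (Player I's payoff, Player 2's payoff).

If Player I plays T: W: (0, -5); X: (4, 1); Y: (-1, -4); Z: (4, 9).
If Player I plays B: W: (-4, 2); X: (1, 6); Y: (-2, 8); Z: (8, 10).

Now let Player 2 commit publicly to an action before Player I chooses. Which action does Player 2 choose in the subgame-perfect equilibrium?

Work backward from Player I's decision.
- W: BR = T, leader payoff -5.
- X: BR = T, leader payoff 1.
- Y: BR = T, leader payoff -4.
- Z: BR = B, leader payoff 10.
Among -5, 1, -4, 10, the best is 10 at Z. Subgame-perfect outcome: (B, Z) with payoffs (8, 10).

Z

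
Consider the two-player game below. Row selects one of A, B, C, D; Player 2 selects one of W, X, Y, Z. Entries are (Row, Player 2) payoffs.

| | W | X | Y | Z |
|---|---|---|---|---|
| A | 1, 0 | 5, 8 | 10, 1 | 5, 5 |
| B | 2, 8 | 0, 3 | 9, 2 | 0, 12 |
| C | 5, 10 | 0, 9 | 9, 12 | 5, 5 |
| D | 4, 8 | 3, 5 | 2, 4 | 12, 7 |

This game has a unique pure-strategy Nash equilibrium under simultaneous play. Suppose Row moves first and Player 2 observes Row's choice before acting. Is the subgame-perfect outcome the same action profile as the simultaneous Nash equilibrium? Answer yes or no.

no

Player 2 best-responds to each possible Row move:
- A: BR = X, leader payoff 5.
- B: BR = Z, leader payoff 0.
- C: BR = Y, leader payoff 9.
- D: BR = W, leader payoff 4.
Maximizing over 5, 0, 9, 4, Row chooses C. Subgame-perfect outcome: (C, Y) with payoffs (9, 12).
Under simultaneous play:
Row's best replies: W→C; X→A; Y→A; Z→D.
Player 2's best replies: A→X; B→Z; C→Y; D→W.
Only (A, X) has each player best-responding; Nash payoffs (5, 8).
Sequential outcome (C, Y) differs from the Nash profile (A, X).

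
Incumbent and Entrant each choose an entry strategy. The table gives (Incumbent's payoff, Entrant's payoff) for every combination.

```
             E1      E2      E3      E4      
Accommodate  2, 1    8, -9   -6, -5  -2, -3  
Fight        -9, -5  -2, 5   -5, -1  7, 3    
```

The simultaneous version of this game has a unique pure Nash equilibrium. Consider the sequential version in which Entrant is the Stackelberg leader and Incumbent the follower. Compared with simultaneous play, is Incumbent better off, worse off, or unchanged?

Incumbent best-responds to each possible Entrant move:
- E1: Incumbent compares 2, -9 and picks Accommodate; Entrant would get 1.
- E2: Incumbent compares 8, -2 and picks Accommodate; Entrant would get -9.
- E3: Incumbent compares -6, -5 and picks Fight; Entrant would get -1.
- E4: Incumbent compares -2, 7 and picks Fight; Entrant would get 3.
Entrant's induced payoffs are 1, -9, -1, 3, so Entrant commits to E4. Subgame-perfect outcome: (Fight, E4) with payoffs (7, 3).
Under simultaneous play:
Incumbent's best replies: E1→Accommodate; E2→Accommodate; E3→Fight; E4→Fight.
Entrant's best replies: Accommodate→E1; Fight→E2.
The unique mutual best reply is (Accommodate, E1), giving (2, 1).
Incumbent earns 7 sequentially versus 2 at the Nash outcome: better off.

better off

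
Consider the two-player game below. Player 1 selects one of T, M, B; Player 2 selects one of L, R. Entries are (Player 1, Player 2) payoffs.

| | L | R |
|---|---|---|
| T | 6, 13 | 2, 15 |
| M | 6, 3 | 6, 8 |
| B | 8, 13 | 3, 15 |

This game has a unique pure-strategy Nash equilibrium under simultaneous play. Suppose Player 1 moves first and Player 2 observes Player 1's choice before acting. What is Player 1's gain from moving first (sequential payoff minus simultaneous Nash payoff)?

Player 2 best-responds to each possible Player 1 move:
- T: Player 2 compares 13, 15 and picks R; Player 1 would get 2.
- M: Player 2 compares 3, 8 and picks R; Player 1 would get 6.
- B: Player 2 compares 13, 15 and picks R; Player 1 would get 3.
Among 2, 6, 3, the best is 6 at M. Subgame-perfect outcome: (M, R) with payoffs (6, 8).
Now find the simultaneous Nash equilibrium.
Player 1's best replies: L→B; R→M.
Player 2's best replies: T→R; M→R; B→R.
The unique mutual best reply is (M, R), giving (6, 8).
Player 1's commitment gain: 6 − 6 = 0.

0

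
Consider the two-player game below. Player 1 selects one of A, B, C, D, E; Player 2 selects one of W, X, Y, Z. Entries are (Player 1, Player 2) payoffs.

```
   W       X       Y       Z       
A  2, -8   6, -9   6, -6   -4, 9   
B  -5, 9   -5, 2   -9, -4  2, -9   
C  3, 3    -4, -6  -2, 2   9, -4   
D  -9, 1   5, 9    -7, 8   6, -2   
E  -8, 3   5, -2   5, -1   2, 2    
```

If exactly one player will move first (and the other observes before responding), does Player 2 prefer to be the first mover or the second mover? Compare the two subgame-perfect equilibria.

second

If Player 1 leads: Player 2's best replies are A→Z, B→W, C→W, D→X, E→W; Player 1's induced payoffs -4, -5, 3, 5, -8; outcome (D, X), payoffs (5, 9).
If Player 2 leads: Player 1's best replies are W→C, X→A, Y→A, Z→C; Player 2's induced payoffs 3, -9, -6, -4; outcome (C, W), payoffs (3, 3).
Player 2 gets 3 moving first and 9 moving second, so Player 2 prefers to move second.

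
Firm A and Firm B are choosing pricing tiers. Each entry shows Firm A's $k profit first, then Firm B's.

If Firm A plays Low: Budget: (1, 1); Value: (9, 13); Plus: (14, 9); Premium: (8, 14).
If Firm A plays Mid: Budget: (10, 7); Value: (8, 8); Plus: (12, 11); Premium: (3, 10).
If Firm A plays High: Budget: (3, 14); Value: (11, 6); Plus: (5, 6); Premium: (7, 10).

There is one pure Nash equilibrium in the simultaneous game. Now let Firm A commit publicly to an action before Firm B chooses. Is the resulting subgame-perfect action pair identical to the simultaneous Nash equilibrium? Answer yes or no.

Backward induction with Firm A moving first.
- Low: BR = Premium, leader payoff 8.
- Mid: BR = Plus, leader payoff 12.
- High: BR = Budget, leader payoff 3.
Among 8, 12, 3, the best is 12 at Mid. Subgame-perfect outcome: (Mid, Plus) with payoffs (12, 11).
Under simultaneous play:
Firm A's best replies: Budget→Mid; Value→High; Plus→Low; Premium→Low.
Firm B's best replies: Low→Premium; Mid→Plus; High→Budget.
The unique mutual best reply is (Low, Premium), giving (8, 14).
Sequential outcome (Mid, Plus) differs from the Nash profile (Low, Premium).

no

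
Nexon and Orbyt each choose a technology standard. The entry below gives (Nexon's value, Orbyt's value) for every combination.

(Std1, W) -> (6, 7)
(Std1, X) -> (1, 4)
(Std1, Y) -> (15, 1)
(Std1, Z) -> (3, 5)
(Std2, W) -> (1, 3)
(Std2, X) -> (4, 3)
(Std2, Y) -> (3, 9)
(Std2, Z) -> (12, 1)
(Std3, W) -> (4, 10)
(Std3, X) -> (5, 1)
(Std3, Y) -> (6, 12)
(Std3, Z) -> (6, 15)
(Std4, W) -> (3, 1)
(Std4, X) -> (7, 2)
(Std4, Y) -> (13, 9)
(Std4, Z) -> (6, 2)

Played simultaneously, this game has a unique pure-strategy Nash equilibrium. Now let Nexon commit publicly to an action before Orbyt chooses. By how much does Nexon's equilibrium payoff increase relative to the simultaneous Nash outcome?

Backward induction with Nexon moving first.
- Std1: BR = W, leader payoff 6.
- Std2: BR = Y, leader payoff 3.
- Std3: BR = Z, leader payoff 6.
- Std4: BR = Y, leader payoff 13.
Among 6, 3, 6, 13, the best is 13 at Std4. Subgame-perfect outcome: (Std4, Y) with payoffs (13, 9).
Under simultaneous play:
Nexon's best replies: W→Std1; X→Std4; Y→Std1; Z→Std2.
Orbyt's best replies: Std1→W; Std2→Y; Std3→Z; Std4→Y.
Only (Std1, W) has each player best-responding; Nash payoffs (6, 7).
Nexon's commitment gain: 13 − 6 = 7.

7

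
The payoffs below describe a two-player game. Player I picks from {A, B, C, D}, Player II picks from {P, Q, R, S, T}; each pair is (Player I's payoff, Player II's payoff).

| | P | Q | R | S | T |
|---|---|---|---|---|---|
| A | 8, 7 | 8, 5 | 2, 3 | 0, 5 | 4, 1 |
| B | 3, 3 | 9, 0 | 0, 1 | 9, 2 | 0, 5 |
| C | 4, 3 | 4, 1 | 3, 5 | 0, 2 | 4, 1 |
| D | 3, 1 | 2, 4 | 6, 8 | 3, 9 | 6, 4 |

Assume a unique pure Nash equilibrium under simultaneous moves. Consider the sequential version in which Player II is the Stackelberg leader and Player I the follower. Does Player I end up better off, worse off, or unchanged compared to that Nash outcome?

Backward induction with Player II moving first.
- P: Player I compares 8, 3, 4, 3 and picks A; Player II would get 7.
- Q: Player I compares 8, 9, 4, 2 and picks B; Player II would get 0.
- R: Player I compares 2, 0, 3, 6 and picks D; Player II would get 8.
- S: Player I compares 0, 9, 0, 3 and picks B; Player II would get 2.
- T: Player I compares 4, 0, 4, 6 and picks D; Player II would get 4.
Among 7, 0, 8, 2, 4, the best is 8 at R. Subgame-perfect outcome: (D, R) with payoffs (6, 8).
Under simultaneous play:
Player I's best replies: P→A; Q→B; R→D; S→B; T→D.
Player II's best replies: A→P; B→T; C→R; D→S.
Only (A, P) has each player best-responding; Nash payoffs (8, 7).
Player I earns 6 sequentially versus 8 at the Nash outcome: worse off.

worse off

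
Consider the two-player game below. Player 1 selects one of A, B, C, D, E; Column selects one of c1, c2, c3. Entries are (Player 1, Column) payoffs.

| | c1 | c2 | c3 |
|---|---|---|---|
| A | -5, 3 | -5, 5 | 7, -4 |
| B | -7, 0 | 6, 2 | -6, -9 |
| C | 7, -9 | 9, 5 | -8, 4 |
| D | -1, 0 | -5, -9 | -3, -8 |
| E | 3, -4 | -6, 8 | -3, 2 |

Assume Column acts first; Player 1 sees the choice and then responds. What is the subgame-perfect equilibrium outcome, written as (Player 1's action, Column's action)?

(C, c2)

Player 1 best-responds to each possible Column move:
- c1: Player 1 compares -5, -7, 7, -1, 3 and picks C; Column would get -9.
- c2: Player 1 compares -5, 6, 9, -5, -6 and picks C; Column would get 5.
- c3: Player 1 compares 7, -6, -8, -3, -3 and picks A; Column would get -4.
Maximizing over -9, 5, -4, Column chooses c2. Subgame-perfect outcome: (C, c2) with payoffs (9, 5).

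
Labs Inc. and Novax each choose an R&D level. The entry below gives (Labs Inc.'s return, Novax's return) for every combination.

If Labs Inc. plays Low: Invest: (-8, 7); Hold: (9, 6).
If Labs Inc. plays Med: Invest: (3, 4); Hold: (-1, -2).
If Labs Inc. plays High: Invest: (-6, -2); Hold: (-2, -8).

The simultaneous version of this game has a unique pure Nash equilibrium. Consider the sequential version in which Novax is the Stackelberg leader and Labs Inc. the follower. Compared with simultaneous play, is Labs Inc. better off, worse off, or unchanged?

Labs Inc. best-responds to each possible Novax move:
- Invest → Labs Inc. plays Med (best of -8, 3, -6); Novax gets 4.
- Hold → Labs Inc. plays Low (best of 9, -1, -2); Novax gets 6.
Maximizing over 4, 6, Novax chooses Hold. Subgame-perfect outcome: (Low, Hold) with payoffs (9, 6).
For the simultaneous game, intersect best replies.
Labs Inc.'s best replies: Invest→Med; Hold→Low.
Novax's best replies: Low→Invest; Med→Invest; High→Invest.
Only (Med, Invest) has each player best-responding; Nash payoffs (3, 4).
Labs Inc. earns 9 sequentially versus 3 at the Nash outcome: better off.

better off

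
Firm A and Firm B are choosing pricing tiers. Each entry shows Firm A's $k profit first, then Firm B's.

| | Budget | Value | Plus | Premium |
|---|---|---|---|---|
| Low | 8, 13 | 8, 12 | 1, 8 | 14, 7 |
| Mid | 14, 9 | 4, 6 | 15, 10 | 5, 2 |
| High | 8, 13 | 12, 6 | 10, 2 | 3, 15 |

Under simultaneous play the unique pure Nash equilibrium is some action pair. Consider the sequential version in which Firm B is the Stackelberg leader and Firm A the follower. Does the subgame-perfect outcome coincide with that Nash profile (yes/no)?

Backward induction with Firm B moving first.
- Budget → Firm A plays Mid (best of 8, 14, 8); Firm B gets 9.
- Value → Firm A plays High (best of 8, 4, 12); Firm B gets 6.
- Plus → Firm A plays Mid (best of 1, 15, 10); Firm B gets 10.
- Premium → Firm A plays Low (best of 14, 5, 3); Firm B gets 7.
Firm B's induced payoffs are 9, 6, 10, 7, so Firm B commits to Plus. Subgame-perfect outcome: (Mid, Plus) with payoffs (15, 10).
For the simultaneous game, intersect best replies.
Firm A's best replies: Budget→Mid; Value→High; Plus→Mid; Premium→Low.
Firm B's best replies: Low→Budget; Mid→Plus; High→Premium.
Only (Mid, Plus) has each player best-responding; Nash payoffs (15, 10).
Sequential outcome (Mid, Plus) coincides with the Nash profile (Mid, Plus).

yes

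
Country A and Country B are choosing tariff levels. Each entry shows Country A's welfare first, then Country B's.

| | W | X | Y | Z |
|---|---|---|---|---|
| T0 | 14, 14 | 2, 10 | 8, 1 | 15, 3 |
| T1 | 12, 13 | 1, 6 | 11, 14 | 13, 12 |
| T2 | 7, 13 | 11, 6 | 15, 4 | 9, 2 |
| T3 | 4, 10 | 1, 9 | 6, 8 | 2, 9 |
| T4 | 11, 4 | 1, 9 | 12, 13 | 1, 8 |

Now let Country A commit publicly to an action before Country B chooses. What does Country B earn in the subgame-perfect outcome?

Backward induction with Country A moving first.
- T0 → Country B plays W (best of 14, 10, 1, 3); Country A gets 14.
- T1 → Country B plays Y (best of 13, 6, 14, 12); Country A gets 11.
- T2 → Country B plays W (best of 13, 6, 4, 2); Country A gets 7.
- T3 → Country B plays W (best of 10, 9, 8, 9); Country A gets 4.
- T4 → Country B plays Y (best of 4, 9, 13, 8); Country A gets 12.
Maximizing over 14, 11, 7, 4, 12, Country A chooses T0. Subgame-perfect outcome: (T0, W) with payoffs (14, 14).

14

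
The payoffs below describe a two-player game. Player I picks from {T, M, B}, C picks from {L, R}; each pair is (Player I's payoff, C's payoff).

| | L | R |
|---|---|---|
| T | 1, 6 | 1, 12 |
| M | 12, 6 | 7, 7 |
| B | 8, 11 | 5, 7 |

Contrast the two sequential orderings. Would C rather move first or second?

If Player I leads: C's best replies are T→R, M→R, B→L; Player I's induced payoffs 1, 7, 8; outcome (B, L), payoffs (8, 11).
If C leads: Player I's best replies are L→M, R→M; C's induced payoffs 6, 7; outcome (M, R), payoffs (7, 7).
C gets 7 moving first and 11 moving second, so C prefers to move second.

second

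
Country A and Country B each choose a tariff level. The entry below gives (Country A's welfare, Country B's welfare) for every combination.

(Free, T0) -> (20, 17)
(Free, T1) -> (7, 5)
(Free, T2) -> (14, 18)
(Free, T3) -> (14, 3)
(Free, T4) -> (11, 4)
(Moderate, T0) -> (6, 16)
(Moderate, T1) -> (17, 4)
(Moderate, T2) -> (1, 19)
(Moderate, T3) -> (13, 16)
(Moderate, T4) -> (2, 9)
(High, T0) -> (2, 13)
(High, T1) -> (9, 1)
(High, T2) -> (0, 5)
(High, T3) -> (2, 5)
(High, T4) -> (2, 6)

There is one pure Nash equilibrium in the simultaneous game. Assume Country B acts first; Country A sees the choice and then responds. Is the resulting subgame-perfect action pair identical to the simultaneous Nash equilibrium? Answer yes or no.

Country A best-responds to each possible Country B move:
- T0: BR = Free, leader payoff 17.
- T1: BR = Moderate, leader payoff 4.
- T2: BR = Free, leader payoff 18.
- T3: BR = Free, leader payoff 3.
- T4: BR = Free, leader payoff 4.
Maximizing over 17, 4, 18, 3, 4, Country B chooses T2. Subgame-perfect outcome: (Free, T2) with payoffs (14, 18).
Now find the simultaneous Nash equilibrium.
Country A's best replies: T0→Free; T1→Moderate; T2→Free; T3→Free; T4→Free.
Country B's best replies: Free→T2; Moderate→T2; High→T0.
The unique mutual best reply is (Free, T2), giving (14, 18).
Sequential outcome (Free, T2) coincides with the Nash profile (Free, T2).

yes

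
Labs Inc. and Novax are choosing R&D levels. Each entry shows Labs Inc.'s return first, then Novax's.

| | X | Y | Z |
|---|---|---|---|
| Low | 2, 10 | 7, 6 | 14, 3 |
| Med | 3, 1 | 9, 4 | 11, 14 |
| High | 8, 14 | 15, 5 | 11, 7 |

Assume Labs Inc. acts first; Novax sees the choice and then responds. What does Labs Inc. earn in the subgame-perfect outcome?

Solve by backward induction (Labs Inc. leads).
- Low → Novax plays X (best of 10, 6, 3); Labs Inc. gets 2.
- Med → Novax plays Z (best of 1, 4, 14); Labs Inc. gets 11.
- High → Novax plays X (best of 14, 5, 7); Labs Inc. gets 8.
Among 2, 11, 8, the best is 11 at Med. Subgame-perfect outcome: (Med, Z) with payoffs (11, 14).

11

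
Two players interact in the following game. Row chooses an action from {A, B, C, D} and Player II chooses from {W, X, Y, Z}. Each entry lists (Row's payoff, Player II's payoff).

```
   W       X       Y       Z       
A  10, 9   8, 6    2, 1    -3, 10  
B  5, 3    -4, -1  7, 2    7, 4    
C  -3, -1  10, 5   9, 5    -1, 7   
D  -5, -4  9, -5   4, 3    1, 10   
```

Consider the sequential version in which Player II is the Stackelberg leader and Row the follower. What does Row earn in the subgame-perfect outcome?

10

Row best-responds to each possible Player II move:
- W → Row plays A (best of 10, 5, -3, -5); Player II gets 9.
- X → Row plays C (best of 8, -4, 10, 9); Player II gets 5.
- Y → Row plays C (best of 2, 7, 9, 4); Player II gets 5.
- Z → Row plays B (best of -3, 7, -1, 1); Player II gets 4.
Maximizing over 9, 5, 5, 4, Player II chooses W. Subgame-perfect outcome: (A, W) with payoffs (10, 9).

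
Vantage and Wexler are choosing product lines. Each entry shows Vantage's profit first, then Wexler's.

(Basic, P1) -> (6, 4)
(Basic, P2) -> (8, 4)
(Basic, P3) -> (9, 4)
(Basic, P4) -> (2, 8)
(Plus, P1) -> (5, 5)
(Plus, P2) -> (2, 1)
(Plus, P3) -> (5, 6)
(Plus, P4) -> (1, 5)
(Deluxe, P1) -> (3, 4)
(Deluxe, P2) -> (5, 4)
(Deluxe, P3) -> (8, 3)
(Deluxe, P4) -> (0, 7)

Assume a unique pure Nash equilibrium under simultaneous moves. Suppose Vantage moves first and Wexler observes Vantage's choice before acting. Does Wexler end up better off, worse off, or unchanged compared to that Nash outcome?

Solve by backward induction (Vantage leads).
- Basic: BR = P4, leader payoff 2.
- Plus: BR = P3, leader payoff 5.
- Deluxe: BR = P4, leader payoff 0.
Maximizing over 2, 5, 0, Vantage chooses Plus. Subgame-perfect outcome: (Plus, P3) with payoffs (5, 6).
Under simultaneous play:
Vantage's best replies: P1→Basic; P2→Basic; P3→Basic; P4→Basic.
Wexler's best replies: Basic→P4; Plus→P3; Deluxe→P4.
The unique mutual best reply is (Basic, P4), giving (2, 8).
Wexler earns 6 sequentially versus 8 at the Nash outcome: worse off.

worse off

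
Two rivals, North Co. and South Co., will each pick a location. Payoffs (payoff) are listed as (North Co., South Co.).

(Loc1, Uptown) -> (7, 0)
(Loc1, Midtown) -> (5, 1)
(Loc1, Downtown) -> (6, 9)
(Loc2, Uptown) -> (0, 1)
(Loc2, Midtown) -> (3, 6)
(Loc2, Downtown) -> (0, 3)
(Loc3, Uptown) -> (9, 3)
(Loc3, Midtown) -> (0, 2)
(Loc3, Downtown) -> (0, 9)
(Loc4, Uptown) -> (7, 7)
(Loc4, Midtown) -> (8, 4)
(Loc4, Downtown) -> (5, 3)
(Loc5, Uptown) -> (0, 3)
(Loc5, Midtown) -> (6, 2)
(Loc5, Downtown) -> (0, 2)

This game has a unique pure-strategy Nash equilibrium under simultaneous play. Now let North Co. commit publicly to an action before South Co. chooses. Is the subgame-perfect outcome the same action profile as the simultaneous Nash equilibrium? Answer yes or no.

South Co. best-responds to each possible North Co. move:
- Loc1: BR = Downtown, leader payoff 6.
- Loc2: BR = Midtown, leader payoff 3.
- Loc3: BR = Downtown, leader payoff 0.
- Loc4: BR = Uptown, leader payoff 7.
- Loc5: BR = Uptown, leader payoff 0.
Among 6, 3, 0, 7, 0, the best is 7 at Loc4. Subgame-perfect outcome: (Loc4, Uptown) with payoffs (7, 7).
Under simultaneous play:
North Co.'s best replies: Uptown→Loc3; Midtown→Loc4; Downtown→Loc1.
South Co.'s best replies: Loc1→Downtown; Loc2→Midtown; Loc3→Downtown; Loc4→Uptown; Loc5→Uptown.
Only (Loc1, Downtown) has each player best-responding; Nash payoffs (6, 9).
Sequential outcome (Loc4, Uptown) differs from the Nash profile (Loc1, Downtown).

no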